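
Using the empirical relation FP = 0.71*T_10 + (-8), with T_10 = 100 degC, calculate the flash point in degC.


FP = 0.71 * 100 + (-8) = 63

63 degC


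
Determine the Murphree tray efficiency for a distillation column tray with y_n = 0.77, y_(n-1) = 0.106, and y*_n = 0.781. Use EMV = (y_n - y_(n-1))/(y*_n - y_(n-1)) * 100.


Murphree vapor efficiency: EMV = (y_n - y_(n-1)) / (y*_n - y_(n-1)) * 100
EMV = (0.77 - 0.106) / (0.781 - 0.106) * 100 = 0.664 / 0.675 * 100 = 98.37

98.37 %


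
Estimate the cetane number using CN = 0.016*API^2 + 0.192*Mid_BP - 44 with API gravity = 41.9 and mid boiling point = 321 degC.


CN = 0.016 * 41.9^2 + 0.192 * 321 - 44
CN = 28.08976 + 61.632 - 44 = 45.72176

45.72176


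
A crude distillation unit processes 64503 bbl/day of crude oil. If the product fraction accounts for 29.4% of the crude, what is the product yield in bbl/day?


Crude throughput = 64503 bbl/day
Fraction yield = 29.4%
yield = throughput * fraction / 100
yield = 64503 * 29.4 / 100 = 18963.882

18963.882 bbl/day


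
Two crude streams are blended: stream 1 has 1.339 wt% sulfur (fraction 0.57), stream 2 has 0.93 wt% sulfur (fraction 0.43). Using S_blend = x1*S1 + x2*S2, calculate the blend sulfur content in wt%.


Linear sulfur blending: S_blend = x1*S1 + x2*S2
Contribution 1: 0.57 * 1.339 = 0.76323 wt%
Contribution 2: 0.43 * 0.93 = 0.3999 wt%
S_blend = 0.76323 + 0.3999 = 1.16313

1.16313 wt%


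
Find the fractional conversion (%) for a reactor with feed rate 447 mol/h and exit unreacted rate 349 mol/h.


X = (F_in - F_out) / F_in * 100
Moles reacted = 447 - 349 = 98
X = 98 / 447 * 100
= 0.2192 * 100
= 21.92 %

21.92 %


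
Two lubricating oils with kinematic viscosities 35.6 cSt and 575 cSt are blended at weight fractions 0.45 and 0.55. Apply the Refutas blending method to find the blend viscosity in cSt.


Refutas method: VBN_i = 14.534*ln(ln(visc_i + 0.8)) + 10.975, blended linearly by mass fraction; since VBN is linear in VBI_i = ln(ln(visc_i + 0.8)) and the fractions sum to 1, blend VBI directly: visc = exp(exp(VBI_blend)) - 0.8
VBI_1 = ln(ln(35.6 + 0.8)) = 1.27942
VBI_2 = ln(ln(575 + 0.8)) = 1.84936
VBI_blend = 0.45 * 1.27942 + 0.55 * 1.84936 = 1.59289
visc_blend = exp(exp(1.59289)) - 0.8 = 135.9

135.9 cSt


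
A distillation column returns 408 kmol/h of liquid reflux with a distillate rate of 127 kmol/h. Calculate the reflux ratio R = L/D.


Reflux ratio definition: R = L / D (liquid returned / distillate withdrawn)
L = 408 kmol/h, D = 127 kmol/h
R = 408 / 127 = 3.213

3.213


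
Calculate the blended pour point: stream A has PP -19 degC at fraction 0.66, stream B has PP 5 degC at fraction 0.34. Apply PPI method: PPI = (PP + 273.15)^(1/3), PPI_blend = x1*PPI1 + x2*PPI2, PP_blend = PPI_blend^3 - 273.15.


PPI_1 = (-19 + 273.15)^(1/3) = 6.334272
PPI_2 = (5 + 273.15)^(1/3) = 6.527693
PPI_blend = 0.66 * 6.334272 + 0.34 * 6.527693 = 6.400035
PP_blend = 6.400035^3 - 273.15 = 262.1483 - 273.15 = -11

-11 degC


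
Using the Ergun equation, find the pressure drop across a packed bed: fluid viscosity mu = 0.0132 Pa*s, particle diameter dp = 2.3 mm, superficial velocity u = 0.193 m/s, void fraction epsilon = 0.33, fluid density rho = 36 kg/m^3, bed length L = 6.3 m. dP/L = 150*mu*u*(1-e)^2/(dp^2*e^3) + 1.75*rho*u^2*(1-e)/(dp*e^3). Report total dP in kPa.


dp = 2.3 mm = 0.0023 m
Viscous term = 150*0.0132*0.193*(1-0.33)^2 / (0.0023^2*0.33^3) = 902349
Inertial term = 1.75*36*0.193^2*(1-0.33) / (0.0023*0.33^3) = 19022.2
dP/L = 902349 + 19022.2 = 921371 Pa/m
dP = 921371 * 6.3 / 1000 = 5805 kPa

5805 kPa


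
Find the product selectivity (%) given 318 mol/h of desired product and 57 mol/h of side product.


Selectivity = desired / (desired + undesired) * 100
Total products = 318 + 57 = 375 mol/h
S = 318 / 375 * 100
= 0.8480 * 100
= 84.80 %

84.80 %


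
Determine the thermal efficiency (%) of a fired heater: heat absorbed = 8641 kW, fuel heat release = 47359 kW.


Furnace efficiency = Q_absorbed / Q_fuel * 100
= 8641 / 47359 * 100 = 18.25

18.25 %


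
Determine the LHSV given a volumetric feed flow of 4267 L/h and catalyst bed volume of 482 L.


LHSV = volumetric feed rate / catalyst volume
= 4267 L/h / 482 L
= 8.853 h^-1

8.853 h^-1


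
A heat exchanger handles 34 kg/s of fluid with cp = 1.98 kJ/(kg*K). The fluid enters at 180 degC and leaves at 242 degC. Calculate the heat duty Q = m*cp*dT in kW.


Q = m_dot * cp * delta_T
delta_T = 242 - 180 = 62 K
Q = 34 * 1.98 * 62
= 67.32 * 62
= 4173.84 kW

4173.84 kW


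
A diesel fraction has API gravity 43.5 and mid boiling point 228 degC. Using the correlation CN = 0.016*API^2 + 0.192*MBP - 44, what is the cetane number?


CN = 0.016 * 43.5^2 + 0.192 * 228 - 44
CN = 30.276 + 43.776 - 44 = 30.052

30.052


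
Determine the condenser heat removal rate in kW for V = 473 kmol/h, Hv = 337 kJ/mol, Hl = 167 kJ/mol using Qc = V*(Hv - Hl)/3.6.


Qc = 473 * (337 - 167) / 3.6 = 473 * 170 / 3.6 = 22340

22340 kW


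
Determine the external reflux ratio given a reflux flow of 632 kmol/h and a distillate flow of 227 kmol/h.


Reflux ratio definition: R = L / D (liquid returned / distillate withdrawn)
L = 632 kmol/h, D = 227 kmol/h
R = 632 / 227 = 2.784

2.784


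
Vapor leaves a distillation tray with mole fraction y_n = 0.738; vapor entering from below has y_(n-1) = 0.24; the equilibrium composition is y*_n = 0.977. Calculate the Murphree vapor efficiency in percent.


Murphree vapor efficiency: EMV = (y_n - y_(n-1)) / (y*_n - y_(n-1)) * 100
EMV = (0.738 - 0.24) / (0.977 - 0.24) * 100 = 0.498 / 0.737 * 100 = 67.57

67.57 %


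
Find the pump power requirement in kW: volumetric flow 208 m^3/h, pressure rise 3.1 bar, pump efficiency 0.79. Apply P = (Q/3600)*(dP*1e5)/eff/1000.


Q = 208 / 3600 = 0.0577778 m^3/s
P = 0.0577778 * (3.1 * 1e5) / 0.79 / 1000 = 22.67

22.67 kW


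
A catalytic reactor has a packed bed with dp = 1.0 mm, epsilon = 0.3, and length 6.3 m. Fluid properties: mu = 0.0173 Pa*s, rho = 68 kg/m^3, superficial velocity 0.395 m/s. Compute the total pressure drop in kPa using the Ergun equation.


dp = 1.0 mm = 0.001 m
Viscous term = 150*0.0173*0.395*(1-0.3)^2 / (0.001^2*0.3^3) = 18602300
Inertial term = 1.75*68*0.395^2*(1-0.3) / (0.001*0.3^3) = 481366
dP/L = 18602300 + 481366 = 19083700 Pa/m
dP = 19083700 * 6.3 / 1000 = 120200 kPa

120200 kPa


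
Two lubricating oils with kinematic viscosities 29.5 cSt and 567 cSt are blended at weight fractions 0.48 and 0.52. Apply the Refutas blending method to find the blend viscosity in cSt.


Refutas method: VBN_i = 14.534*ln(ln(visc_i + 0.8)) + 10.975, blended linearly by mass fraction; since VBN is linear in VBI_i = ln(ln(visc_i + 0.8)) and the fractions sum to 1, blend VBI directly: visc = exp(exp(VBI_blend)) - 0.8
VBI_1 = ln(ln(29.5 + 0.8)) = 1.22705
VBI_2 = ln(ln(567 + 0.8)) = 1.84716
VBI_blend = 0.48 * 1.22705 + 0.52 * 1.84716 = 1.54951
visc_blend = exp(exp(1.54951)) - 0.8 = 110.2

110.2 cSt


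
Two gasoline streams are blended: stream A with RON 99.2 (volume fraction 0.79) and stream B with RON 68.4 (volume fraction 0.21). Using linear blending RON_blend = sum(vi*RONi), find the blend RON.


Linear blending: RON_blend = sum(vi * RONi)
Contribution 1: 0.79 * 99.2 = 78.368
Contribution 2: 0.21 * 68.4 = 14.364
RON_blend = 78.368 + 14.364 = 92.732

92.732


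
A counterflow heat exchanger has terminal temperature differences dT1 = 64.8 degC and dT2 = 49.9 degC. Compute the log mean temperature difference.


LMTD = (dT1 - dT2) / ln(dT1/dT2)
= (64.8 - 49.9) / ln(64.8 / 49.9) = 14.9 / 0.261285 = 57.03

57.03 degC


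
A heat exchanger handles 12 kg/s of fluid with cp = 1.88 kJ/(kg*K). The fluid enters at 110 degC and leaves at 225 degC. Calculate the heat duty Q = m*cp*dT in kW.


Q = m_dot * cp * delta_T
delta_T = 225 - 110 = 115 K
Q = 12 * 1.88 * 115
= 22.56 * 115
= 2594.4 kW

2594.4 kW


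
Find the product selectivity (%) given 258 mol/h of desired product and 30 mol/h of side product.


Selectivity = desired / (desired + undesired) * 100
Total products = 258 + 30 = 288 mol/h
S = 258 / 288 * 100
= 0.8958 * 100
= 89.58 %

89.58 %


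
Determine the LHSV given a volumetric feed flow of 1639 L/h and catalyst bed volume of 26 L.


LHSV = volumetric feed rate / catalyst volume
= 1639 L/h / 26 L
= 63.04 h^-1

63.04 h^-1


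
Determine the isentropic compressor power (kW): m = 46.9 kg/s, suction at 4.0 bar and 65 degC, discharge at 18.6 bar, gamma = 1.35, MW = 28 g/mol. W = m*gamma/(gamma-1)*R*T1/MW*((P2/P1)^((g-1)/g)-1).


Isentropic work: W = m*(gamma/(gamma-1))*(R*T1/MW)*((P2/P1)^((gamma-1)/gamma) - 1)
T1 = 65 + 273.15 = 338.15 K
Pressure ratio = 18.6 / 4.0 = 4.65
Exponent = (1.35 - 1)/1.35 = 0.259259
(P2/P1)^exp - 1 = 4.65^0.259259 - 1 = 0.489509
W = 46.9 * 1.35 / 0.35 * 8.314 * 338.15 / 28 * 0.489509 = 8891

8891 kW


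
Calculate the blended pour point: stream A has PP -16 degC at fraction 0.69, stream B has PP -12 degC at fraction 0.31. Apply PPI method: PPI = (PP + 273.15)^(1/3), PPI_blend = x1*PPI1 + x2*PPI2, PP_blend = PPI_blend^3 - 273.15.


PPI_1 = (-16 + 273.15)^(1/3) = 6.359098
PPI_2 = (-12 + 273.15)^(1/3) = 6.391901
PPI_blend = 0.69 * 6.359098 + 0.31 * 6.391901 = 6.369267
PP_blend = 6.369267^3 - 273.15 = 258.3856 - 273.15 = -14.76

-14.76 degC


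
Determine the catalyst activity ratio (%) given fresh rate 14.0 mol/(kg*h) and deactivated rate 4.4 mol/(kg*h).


Activity (%) = (rate_used / rate_fresh) * 100
rate_used = 4.4, rate_fresh = 14.0
= (4.4 / 14.0) * 100
= 0.3143 * 100 = 31.43

31.43 %


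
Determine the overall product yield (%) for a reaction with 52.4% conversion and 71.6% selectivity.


Overall yield = conversion (%) * selectivity (%) / 100
Conversion = 52.4%, Selectivity = 71.6%
Y = 52.4 * 71.6 / 100
= 37.5184 %

37.5184 %


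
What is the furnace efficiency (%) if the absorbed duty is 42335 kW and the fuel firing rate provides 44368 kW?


Furnace efficiency = Q_absorbed / Q_fuel * 100
= 42335 / 44368 * 100 = 95.42

95.42 %


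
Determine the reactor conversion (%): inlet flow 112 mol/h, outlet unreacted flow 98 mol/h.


X = (F_in - F_out) / F_in * 100
Moles reacted = 112 - 98 = 14
X = 14 / 112 * 100
= 0.1250 * 100
= 12.50 %

12.50 %


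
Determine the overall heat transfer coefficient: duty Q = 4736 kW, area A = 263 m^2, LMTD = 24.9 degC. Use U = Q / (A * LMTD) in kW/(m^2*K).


From Q = U*A*LMTD, U = Q / (A * LMTD)
U = 4736 / (263 * 24.9) = 4736 / 6548.7 = 0.7232

0.7232 kW/(m^2*K)


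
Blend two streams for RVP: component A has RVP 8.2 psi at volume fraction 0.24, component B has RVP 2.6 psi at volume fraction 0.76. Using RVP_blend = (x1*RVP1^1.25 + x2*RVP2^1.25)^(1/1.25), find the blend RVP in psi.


Chevron index: RVP_blend = (sum xi*RVPi^1.25)^(1/1.25)
RVP^1.25 terms: 0.24 * 8.2^1.25 + 0.76 * 2.6^1.25 = 5.83943
RVP_blend = 5.83943^(1/1.25) = 4.103

4.103 psi


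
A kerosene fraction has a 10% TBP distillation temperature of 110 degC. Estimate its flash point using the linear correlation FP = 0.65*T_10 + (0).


FP = 0.65 * 110 + (0) = 71.5

71.5 degC


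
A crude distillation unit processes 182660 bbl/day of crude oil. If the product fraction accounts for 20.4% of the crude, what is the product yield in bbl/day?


Crude throughput = 182660 bbl/day
Fraction yield = 20.4%
yield = throughput * fraction / 100
yield = 182660 * 20.4 / 100 = 37262.64

37262.64 bbl/day


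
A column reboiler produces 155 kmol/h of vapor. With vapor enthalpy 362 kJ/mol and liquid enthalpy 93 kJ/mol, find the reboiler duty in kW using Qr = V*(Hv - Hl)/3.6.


Qr = 155 * (362 - 93) / 3.6 = 155 * 269 / 3.6 = 11580

11580 kW


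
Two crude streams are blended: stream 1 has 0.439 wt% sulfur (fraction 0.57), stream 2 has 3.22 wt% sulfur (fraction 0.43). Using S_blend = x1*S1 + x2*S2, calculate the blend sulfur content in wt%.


Linear sulfur blending: S_blend = x1*S1 + x2*S2
Contribution 1: 0.57 * 0.439 = 0.25023 wt%
Contribution 2: 0.43 * 3.22 = 1.3846 wt%
S_blend = 0.25023 + 1.3846 = 1.63483

1.63483 wt%


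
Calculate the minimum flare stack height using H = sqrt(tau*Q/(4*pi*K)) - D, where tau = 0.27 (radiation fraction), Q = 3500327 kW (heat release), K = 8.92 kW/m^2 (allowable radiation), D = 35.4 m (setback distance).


tau*Q/(4*pi*K) = 0.27 * 3500327 / (4 * pi * 8.92) = 8431.36
sqrt(8431.36) = 91.8224
H = 91.8224 - 35.4 = 56.42

56.42 m


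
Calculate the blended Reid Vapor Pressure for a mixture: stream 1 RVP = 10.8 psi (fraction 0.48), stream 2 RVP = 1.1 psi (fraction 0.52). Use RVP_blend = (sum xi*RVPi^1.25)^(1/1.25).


Chevron index: RVP_blend = (sum xi*RVPi^1.25)^(1/1.25)
RVP^1.25 terms: 0.48 * 10.8^1.25 + 0.52 * 1.1^1.25 = 9.98348
RVP_blend = 9.98348^(1/1.25) = 6.301

6.301 psi


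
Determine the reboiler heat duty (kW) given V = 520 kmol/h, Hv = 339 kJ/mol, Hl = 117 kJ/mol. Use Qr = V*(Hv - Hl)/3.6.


Qr = 520 * (339 - 117) / 3.6 = 520 * 222 / 3.6 = 32070

32070 kW


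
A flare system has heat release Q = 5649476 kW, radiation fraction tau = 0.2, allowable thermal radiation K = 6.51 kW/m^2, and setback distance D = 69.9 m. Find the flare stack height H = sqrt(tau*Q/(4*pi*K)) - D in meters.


tau*Q/(4*pi*K) = 0.2 * 5649476 / (4 * pi * 6.51) = 13811.7
sqrt(13811.7) = 117.523
H = 117.523 - 69.9 = 47.62

47.62 m


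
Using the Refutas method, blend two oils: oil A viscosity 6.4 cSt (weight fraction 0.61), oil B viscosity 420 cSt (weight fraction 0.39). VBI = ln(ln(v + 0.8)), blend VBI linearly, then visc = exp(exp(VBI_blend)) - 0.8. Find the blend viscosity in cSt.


Refutas method: VBN_i = 14.534*ln(ln(visc_i + 0.8)) + 10.975, blended linearly by mass fraction; since VBN is linear in VBI_i = ln(ln(visc_i + 0.8)) and the fractions sum to 1, blend VBI directly: visc = exp(exp(VBI_blend)) - 0.8
VBI_1 = ln(ln(6.4 + 0.8)) = 0.680103
VBI_2 = ln(ln(420 + 0.8)) = 1.79876
VBI_blend = 0.61 * 0.680103 + 0.39 * 1.79876 = 1.11638
visc_blend = exp(exp(1.11638)) - 0.8 = 20.40

20.40 cSt


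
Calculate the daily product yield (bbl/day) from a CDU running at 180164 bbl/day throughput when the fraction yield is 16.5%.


Crude throughput = 180164 bbl/day
Fraction yield = 16.5%
yield = throughput * fraction / 100
yield = 180164 * 16.5 / 100 = 29727.06

29727.06 bbl/day


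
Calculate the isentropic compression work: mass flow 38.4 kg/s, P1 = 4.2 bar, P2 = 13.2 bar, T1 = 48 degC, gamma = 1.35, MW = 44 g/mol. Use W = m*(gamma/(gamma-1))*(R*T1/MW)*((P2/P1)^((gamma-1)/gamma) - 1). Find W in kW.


Isentropic work: W = m*(gamma/(gamma-1))*(R*T1/MW)*((P2/P1)^((gamma-1)/gamma) - 1)
T1 = 48 + 273.15 = 321.15 K
Pressure ratio = 13.2 / 4.2 = 3.14286
Exponent = (1.35 - 1)/1.35 = 0.259259
(P2/P1)^exp - 1 = 3.14286^0.259259 - 1 = 0.345662
W = 38.4 * 1.35 / 0.35 * 8.314 * 321.15 / 44 * 0.345662 = 3107

3107 kW


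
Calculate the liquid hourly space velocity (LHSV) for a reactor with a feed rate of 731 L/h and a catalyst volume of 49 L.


LHSV = volumetric feed rate / catalyst volume
= 731 L/h / 49 L
= 14.92 h^-1

14.92 h^-1


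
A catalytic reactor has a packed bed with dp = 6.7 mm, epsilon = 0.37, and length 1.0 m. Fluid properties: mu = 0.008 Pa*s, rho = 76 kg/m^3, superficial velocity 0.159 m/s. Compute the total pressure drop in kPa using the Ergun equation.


dp = 6.7 mm = 0.0067 m
Viscous term = 150*0.008*0.159*(1-0.37)^2 / (0.0067^2*0.37^3) = 33304.6
Inertial term = 1.75*76*0.159^2*(1-0.37) / (0.0067*0.37^3) = 6241.75
dP/L = 33304.6 + 6241.75 = 39546.3 Pa/m
dP = 39546.3 * 1.0 / 1000 = 39.55 kPa

39.55 kPa


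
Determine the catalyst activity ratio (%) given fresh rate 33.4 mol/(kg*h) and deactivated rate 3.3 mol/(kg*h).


Activity (%) = (rate_used / rate_fresh) * 100
rate_used = 3.3, rate_fresh = 33.4
= (3.3 / 33.4) * 100
= 0.09880 * 100 = 9.880

9.880 %


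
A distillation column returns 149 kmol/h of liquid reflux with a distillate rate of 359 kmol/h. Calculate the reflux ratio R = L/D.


Reflux ratio definition: R = L / D (liquid returned / distillate withdrawn)
L = 149 kmol/h, D = 359 kmol/h
R = 149 / 359 = 0.4150

0.4150


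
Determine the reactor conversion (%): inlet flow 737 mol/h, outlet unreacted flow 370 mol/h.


X = (F_in - F_out) / F_in * 100
Moles reacted = 737 - 370 = 367
X = 367 / 737 * 100
= 0.4980 * 100
= 49.80 %

49.80 %


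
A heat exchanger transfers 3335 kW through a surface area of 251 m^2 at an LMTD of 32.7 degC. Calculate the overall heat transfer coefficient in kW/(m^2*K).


From Q = U*A*LMTD, U = Q / (A * LMTD)
U = 3335 / (251 * 32.7) = 3335 / 8207.7 = 0.4063

0.4063 kW/(m^2*K)


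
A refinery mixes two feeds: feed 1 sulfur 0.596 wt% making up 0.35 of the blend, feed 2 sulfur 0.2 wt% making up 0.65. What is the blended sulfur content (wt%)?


Linear sulfur blending: S_blend = x1*S1 + x2*S2
Contribution 1: 0.35 * 0.596 = 0.2086 wt%
Contribution 2: 0.65 * 0.2 = 0.13 wt%
S_blend = 0.2086 + 0.13 = 0.3386

0.3386 wt%


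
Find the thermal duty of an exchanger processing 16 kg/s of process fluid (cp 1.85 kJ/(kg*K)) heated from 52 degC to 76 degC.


Q = m_dot * cp * delta_T
delta_T = 76 - 52 = 24 K
Q = 16 * 1.85 * 24
= 29.6 * 24
= 710.4 kW

710.4 kW


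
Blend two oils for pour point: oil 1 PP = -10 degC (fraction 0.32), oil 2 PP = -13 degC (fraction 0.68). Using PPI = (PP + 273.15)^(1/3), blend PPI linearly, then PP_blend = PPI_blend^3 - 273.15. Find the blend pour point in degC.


PPI_1 = (-10 + 273.15)^(1/3) = 6.408176
PPI_2 = (-13 + 273.15)^(1/3) = 6.383731
PPI_blend = 0.32 * 6.408176 + 0.68 * 6.383731 = 6.391553
PP_blend = 6.391553^3 - 273.15 = 261.1074 - 273.15 = -12.04

-12.04 degC


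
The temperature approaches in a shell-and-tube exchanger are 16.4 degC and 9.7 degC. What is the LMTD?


LMTD = (dT1 - dT2) / ln(dT1/dT2)
= (16.4 - 9.7) / ln(16.4 / 9.7) = 6.7 / 0.525155 = 12.76

12.76 degC


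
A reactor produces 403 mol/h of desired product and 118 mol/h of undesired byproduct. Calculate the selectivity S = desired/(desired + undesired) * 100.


Selectivity = desired / (desired + undesired) * 100
Total products = 403 + 118 = 521 mol/h
S = 403 / 521 * 100
= 0.7735 * 100
= 77.35 %

77.35 %


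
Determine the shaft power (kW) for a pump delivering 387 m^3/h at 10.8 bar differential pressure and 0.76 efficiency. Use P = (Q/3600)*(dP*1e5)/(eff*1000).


Q = 387 / 3600 = 0.1075 m^3/s
P = 0.1075 * (10.8 * 1e5) / 0.76 / 1000 = 152.8

152.8 kW


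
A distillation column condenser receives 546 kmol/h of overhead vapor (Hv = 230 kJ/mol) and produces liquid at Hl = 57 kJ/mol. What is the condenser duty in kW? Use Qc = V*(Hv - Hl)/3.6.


Qc = 546 * (230 - 57) / 3.6 = 546 * 173 / 3.6 = 26240

26240 kW


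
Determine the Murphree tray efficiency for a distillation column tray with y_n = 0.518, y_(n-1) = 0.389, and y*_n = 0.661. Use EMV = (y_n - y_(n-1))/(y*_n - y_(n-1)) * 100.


Murphree vapor efficiency: EMV = (y_n - y_(n-1)) / (y*_n - y_(n-1)) * 100
EMV = (0.518 - 0.389) / (0.661 - 0.389) * 100 = 0.129 / 0.272 * 100 = 47.43

47.43 %


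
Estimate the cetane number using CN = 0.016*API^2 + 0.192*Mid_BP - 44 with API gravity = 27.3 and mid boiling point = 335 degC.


CN = 0.016 * 27.3^2 + 0.192 * 335 - 44
CN = 11.92464 + 64.32 - 44 = 32.24464

32.24464


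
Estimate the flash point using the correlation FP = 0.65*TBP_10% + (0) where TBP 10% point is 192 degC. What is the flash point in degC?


FP = 0.65 * 192 + (0) = 124.8

124.8 degC


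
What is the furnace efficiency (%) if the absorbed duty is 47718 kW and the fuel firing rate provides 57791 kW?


Furnace efficiency = Q_absorbed / Q_fuel * 100
= 47718 / 57791 * 100 = 82.57

82.57 %


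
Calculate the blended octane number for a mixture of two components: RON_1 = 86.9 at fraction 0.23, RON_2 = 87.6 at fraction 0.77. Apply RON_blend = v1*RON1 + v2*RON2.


Linear blending: RON_blend = sum(vi * RONi)
Contribution 1: 0.23 * 86.9 = 19.987
Contribution 2: 0.77 * 87.6 = 67.452
RON_blend = 19.987 + 67.452 = 87.439

87.439


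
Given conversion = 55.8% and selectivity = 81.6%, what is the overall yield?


Overall yield = conversion (%) * selectivity (%) / 100
Conversion = 55.8%, Selectivity = 81.6%
Y = 55.8 * 81.6 / 100
= 45.5328 %

45.5328 %


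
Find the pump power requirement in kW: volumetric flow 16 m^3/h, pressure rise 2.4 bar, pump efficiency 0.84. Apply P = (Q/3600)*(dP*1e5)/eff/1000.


Q = 16 / 3600 = 0.00444444 m^3/s
P = 0.00444444 * (2.4 * 1e5) / 0.84 / 1000 = 1.270

1.270 kW


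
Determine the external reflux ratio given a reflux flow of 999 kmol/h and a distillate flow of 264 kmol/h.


Reflux ratio definition: R = L / D (liquid returned / distillate withdrawn)
L = 999 kmol/h, D = 264 kmol/h
R = 999 / 264 = 3.784

3.784


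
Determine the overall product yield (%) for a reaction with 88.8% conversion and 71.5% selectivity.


Overall yield = conversion (%) * selectivity (%) / 100
Conversion = 88.8%, Selectivity = 71.5%
Y = 88.8 * 71.5 / 100
= 63.492 %

63.492 %


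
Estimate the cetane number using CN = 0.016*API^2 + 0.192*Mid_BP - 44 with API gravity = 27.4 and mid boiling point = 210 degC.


CN = 0.016 * 27.4^2 + 0.192 * 210 - 44
CN = 12.01216 + 40.32 - 44 = 8.33216

8.33216


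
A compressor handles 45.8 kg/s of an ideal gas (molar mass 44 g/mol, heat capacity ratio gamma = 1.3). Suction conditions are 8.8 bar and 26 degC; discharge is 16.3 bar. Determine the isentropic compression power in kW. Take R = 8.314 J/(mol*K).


Isentropic work: W = m*(gamma/(gamma-1))*(R*T1/MW)*((P2/P1)^((gamma-1)/gamma) - 1)
T1 = 26 + 273.15 = 299.15 K
Pressure ratio = 16.3 / 8.8 = 1.85227
Exponent = (1.3 - 1)/1.3 = 0.230769
(P2/P1)^exp - 1 = 1.85227^0.230769 - 1 = 0.152863
W = 45.8 * 1.3 / 0.3 * 8.314 * 299.15 / 44 * 0.152863 = 1715

1715 kW


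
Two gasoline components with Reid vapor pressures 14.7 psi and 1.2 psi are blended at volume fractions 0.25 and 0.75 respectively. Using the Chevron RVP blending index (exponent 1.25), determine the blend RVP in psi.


Chevron index: RVP_blend = (sum xi*RVPi^1.25)^(1/1.25)
RVP^1.25 terms: 0.25 * 14.7^1.25 + 0.75 * 1.2^1.25 = 8.1379
RVP_blend = 8.1379^(1/1.25) = 5.351

5.351 psi


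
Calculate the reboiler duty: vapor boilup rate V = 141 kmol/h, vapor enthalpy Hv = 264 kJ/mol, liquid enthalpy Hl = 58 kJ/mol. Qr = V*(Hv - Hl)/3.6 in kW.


Qr = 141 * (264 - 58) / 3.6 = 141 * 206 / 3.6 = 8068

8068 kW


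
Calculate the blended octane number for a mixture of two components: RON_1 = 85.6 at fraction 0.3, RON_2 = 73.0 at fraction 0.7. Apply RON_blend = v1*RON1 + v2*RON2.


Linear blending: RON_blend = sum(vi * RONi)
Contribution 1: 0.3 * 85.6 = 25.68
Contribution 2: 0.7 * 73.0 = 51.1
RON_blend = 25.68 + 51.1 = 76.78

76.78


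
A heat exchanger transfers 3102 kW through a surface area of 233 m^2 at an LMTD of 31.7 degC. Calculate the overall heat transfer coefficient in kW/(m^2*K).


From Q = U*A*LMTD, U = Q / (A * LMTD)
U = 3102 / (233 * 31.7) = 3102 / 7386.1 = 0.4200

0.4200 kW/(m^2*K)


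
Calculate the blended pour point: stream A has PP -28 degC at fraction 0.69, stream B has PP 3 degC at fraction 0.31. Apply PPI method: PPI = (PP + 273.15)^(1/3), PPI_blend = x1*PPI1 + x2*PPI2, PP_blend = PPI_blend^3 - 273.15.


PPI_1 = (-28 + 273.15)^(1/3) = 6.258601
PPI_2 = (3 + 273.15)^(1/3) = 6.512009
PPI_blend = 0.69 * 6.258601 + 0.31 * 6.512009 = 6.337157
PP_blend = 6.337157^3 - 273.15 = 254.4974 - 273.15 = -18.65

-18.65 degC


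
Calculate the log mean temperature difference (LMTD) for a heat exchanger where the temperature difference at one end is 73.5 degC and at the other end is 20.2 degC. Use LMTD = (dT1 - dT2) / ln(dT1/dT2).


LMTD = (dT1 - dT2) / ln(dT1/dT2)
= (73.5 - 20.2) / ln(73.5 / 20.2) = 53.3 / 1.2916 = 41.27

41.27 degC


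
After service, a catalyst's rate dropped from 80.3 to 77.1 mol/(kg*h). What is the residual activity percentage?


Activity (%) = (rate_used / rate_fresh) * 100
rate_used = 77.1, rate_fresh = 80.3
= (77.1 / 80.3) * 100
= 0.9601 * 100 = 96.01

96.01 %


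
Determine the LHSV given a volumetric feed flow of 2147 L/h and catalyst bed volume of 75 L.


LHSV = volumetric feed rate / catalyst volume
= 2147 L/h / 75 L
= 28.63 h^-1

28.63 h^-1


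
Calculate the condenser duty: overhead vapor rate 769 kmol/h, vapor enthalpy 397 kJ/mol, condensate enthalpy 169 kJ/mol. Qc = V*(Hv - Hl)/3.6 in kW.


Qc = 769 * (397 - 169) / 3.6 = 769 * 228 / 3.6 = 48700

48700 kW


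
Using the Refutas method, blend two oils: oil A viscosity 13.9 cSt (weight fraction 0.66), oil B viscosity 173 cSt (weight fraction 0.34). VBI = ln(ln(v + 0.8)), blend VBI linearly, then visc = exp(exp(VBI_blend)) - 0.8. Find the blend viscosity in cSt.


Refutas method: VBN_i = 14.534*ln(ln(visc_i + 0.8)) + 10.975, blended linearly by mass fraction; since VBN is linear in VBI_i = ln(ln(visc_i + 0.8)) and the fractions sum to 1, blend VBI directly: visc = exp(exp(VBI_blend)) - 0.8
VBI_1 = ln(ln(13.9 + 0.8)) = 0.988741
VBI_2 = ln(ln(173 + 0.8)) = 1.64053
VBI_blend = 0.66 * 0.988741 + 0.34 * 1.64053 = 1.21035
visc_blend = exp(exp(1.21035)) - 0.8 = 27.84

27.84 cSt


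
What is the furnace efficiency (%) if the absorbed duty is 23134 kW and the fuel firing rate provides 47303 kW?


Furnace efficiency = Q_absorbed / Q_fuel * 100
= 23134 / 47303 * 100 = 48.91

48.91 %


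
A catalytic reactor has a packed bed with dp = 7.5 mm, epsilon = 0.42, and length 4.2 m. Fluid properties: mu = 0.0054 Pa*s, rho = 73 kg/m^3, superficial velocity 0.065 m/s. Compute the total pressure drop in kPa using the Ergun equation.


dp = 7.5 mm = 0.0075 m
Viscous term = 150*0.0054*0.065*(1-0.42)^2 / (0.0075^2*0.42^3) = 4249.95
Inertial term = 1.75*73*0.065^2*(1-0.42) / (0.0075*0.42^3) = 563.387
dP/L = 4249.95 + 563.387 = 4813.34 Pa/m
dP = 4813.34 * 4.2 / 1000 = 20.22 kPa

20.22 kPa


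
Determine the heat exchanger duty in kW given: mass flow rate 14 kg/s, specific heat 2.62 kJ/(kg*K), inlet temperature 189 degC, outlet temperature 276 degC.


Q = m_dot * cp * delta_T
delta_T = 276 - 189 = 87 K
Q = 14 * 2.62 * 87
= 36.68 * 87
= 3191.16 kW

3191.16 kW


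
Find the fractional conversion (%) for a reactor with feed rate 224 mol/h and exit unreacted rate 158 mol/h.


X = (F_in - F_out) / F_in * 100
Moles reacted = 224 - 158 = 66
X = 66 / 224 * 100
= 0.2946 * 100
= 29.46 %

29.46 %


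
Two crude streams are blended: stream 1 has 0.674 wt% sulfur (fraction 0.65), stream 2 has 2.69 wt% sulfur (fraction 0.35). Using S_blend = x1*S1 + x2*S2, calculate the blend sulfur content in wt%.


Linear sulfur blending: S_blend = x1*S1 + x2*S2
Contribution 1: 0.65 * 0.674 = 0.4381 wt%
Contribution 2: 0.35 * 2.69 = 0.9415 wt%
S_blend = 0.4381 + 0.9415 = 1.3796

1.3796 wt%


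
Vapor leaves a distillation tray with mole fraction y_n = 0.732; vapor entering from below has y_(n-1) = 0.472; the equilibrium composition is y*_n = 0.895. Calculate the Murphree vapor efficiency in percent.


Murphree vapor efficiency: EMV = (y_n - y_(n-1)) / (y*_n - y_(n-1)) * 100
EMV = (0.732 - 0.472) / (0.895 - 0.472) * 100 = 0.26 / 0.423 * 100 = 61.47

61.47 %


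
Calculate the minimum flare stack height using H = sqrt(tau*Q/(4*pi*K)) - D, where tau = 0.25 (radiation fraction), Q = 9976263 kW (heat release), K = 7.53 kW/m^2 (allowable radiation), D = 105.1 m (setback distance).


tau*Q/(4*pi*K) = 0.25 * 9976263 / (4 * pi * 7.53) = 26357.4
sqrt(26357.4) = 162.35
H = 162.35 - 105.1 = 57.25

57.25 m


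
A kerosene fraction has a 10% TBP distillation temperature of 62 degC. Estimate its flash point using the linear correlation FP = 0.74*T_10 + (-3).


FP = 0.74 * 62 + (-3) = 42.88

42.88 degC


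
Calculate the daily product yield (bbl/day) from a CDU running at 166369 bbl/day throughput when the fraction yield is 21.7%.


Crude throughput = 166369 bbl/day
Fraction yield = 21.7%
yield = throughput * fraction / 100
yield = 166369 * 21.7 / 100 = 36102.073

36102.073 bbl/day


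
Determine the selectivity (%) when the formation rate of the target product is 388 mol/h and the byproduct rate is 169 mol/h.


Selectivity = desired / (desired + undesired) * 100
Total products = 388 + 169 = 557 mol/h
S = 388 / 557 * 100
= 0.6966 * 100
= 69.66 %

69.66 %


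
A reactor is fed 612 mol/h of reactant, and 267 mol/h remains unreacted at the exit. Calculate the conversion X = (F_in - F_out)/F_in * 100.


X = (F_in - F_out) / F_in * 100
Moles reacted = 612 - 267 = 345
X = 345 / 612 * 100
= 0.5637 * 100
= 56.37 %

56.37 %


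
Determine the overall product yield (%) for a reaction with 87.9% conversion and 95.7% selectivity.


Overall yield = conversion (%) * selectivity (%) / 100
Conversion = 87.9%, Selectivity = 95.7%
Y = 87.9 * 95.7 / 100
= 84.1203 %

84.1203 %


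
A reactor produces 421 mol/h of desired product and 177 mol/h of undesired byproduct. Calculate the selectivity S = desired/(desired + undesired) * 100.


Selectivity = desired / (desired + undesired) * 100
Total products = 421 + 177 = 598 mol/h
S = 421 / 598 * 100
= 0.7040 * 100
= 70.40 %

70.40 %


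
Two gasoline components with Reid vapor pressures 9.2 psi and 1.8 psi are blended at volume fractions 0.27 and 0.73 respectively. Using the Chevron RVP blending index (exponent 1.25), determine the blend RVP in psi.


Chevron index: RVP_blend = (sum xi*RVPi^1.25)^(1/1.25)
RVP^1.25 terms: 0.27 * 9.2^1.25 + 0.73 * 1.8^1.25 = 5.84812
RVP_blend = 5.84812^(1/1.25) = 4.108

4.108 psi


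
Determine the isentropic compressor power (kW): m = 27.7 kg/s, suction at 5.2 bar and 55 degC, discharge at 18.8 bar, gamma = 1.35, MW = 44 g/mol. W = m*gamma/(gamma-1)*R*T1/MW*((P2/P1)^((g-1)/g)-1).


Isentropic work: W = m*(gamma/(gamma-1))*(R*T1/MW)*((P2/P1)^((gamma-1)/gamma) - 1)
T1 = 55 + 273.15 = 328.15 K
Pressure ratio = 18.8 / 5.2 = 3.61538
Exponent = (1.35 - 1)/1.35 = 0.259259
(P2/P1)^exp - 1 = 3.61538^0.259259 - 1 = 0.395425
W = 27.7 * 1.35 / 0.35 * 8.314 * 328.15 / 44 * 0.395425 = 2620

2620 kW


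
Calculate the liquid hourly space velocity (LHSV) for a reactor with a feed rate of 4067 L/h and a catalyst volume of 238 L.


LHSV = volumetric feed rate / catalyst volume
= 4067 L/h / 238 L
= 17.09 h^-1

17.09 h^-1


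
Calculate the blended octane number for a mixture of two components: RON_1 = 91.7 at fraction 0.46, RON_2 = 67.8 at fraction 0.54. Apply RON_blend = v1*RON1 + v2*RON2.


Linear blending: RON_blend = sum(vi * RONi)
Contribution 1: 0.46 * 91.7 = 42.182
Contribution 2: 0.54 * 67.8 = 36.612
RON_blend = 42.182 + 36.612 = 78.794

78.794


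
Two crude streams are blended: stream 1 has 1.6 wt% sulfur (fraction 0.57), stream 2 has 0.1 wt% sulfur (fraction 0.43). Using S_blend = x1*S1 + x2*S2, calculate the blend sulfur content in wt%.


Linear sulfur blending: S_blend = x1*S1 + x2*S2
Contribution 1: 0.57 * 1.6 = 0.912 wt%
Contribution 2: 0.43 * 0.1 = 0.043 wt%
S_blend = 0.912 + 0.043 = 0.955

0.955 wt%


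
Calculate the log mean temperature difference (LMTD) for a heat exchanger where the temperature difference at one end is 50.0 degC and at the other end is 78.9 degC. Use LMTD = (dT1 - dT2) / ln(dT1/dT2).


LMTD = (dT1 - dT2) / ln(dT1/dT2)
= (50.0 - 78.9) / ln(50.0 / 78.9) = -28.9 / -0.456158 = 63.36

63.36 degC


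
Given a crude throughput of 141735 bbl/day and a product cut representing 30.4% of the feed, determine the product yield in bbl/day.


Crude throughput = 141735 bbl/day
Fraction yield = 30.4%
yield = throughput * fraction / 100
yield = 141735 * 30.4 / 100 = 43087.44

43087.44 bbl/day


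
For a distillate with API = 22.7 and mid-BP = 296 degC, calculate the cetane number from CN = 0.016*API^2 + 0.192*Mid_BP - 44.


CN = 0.016 * 22.7^2 + 0.192 * 296 - 44
CN = 8.24464 + 56.832 - 44 = 21.07664

21.07664


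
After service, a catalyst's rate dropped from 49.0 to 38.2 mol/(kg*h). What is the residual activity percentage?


Activity (%) = (rate_used / rate_fresh) * 100
rate_used = 38.2, rate_fresh = 49.0
= (38.2 / 49.0) * 100
= 0.7796 * 100 = 77.96

77.96 %


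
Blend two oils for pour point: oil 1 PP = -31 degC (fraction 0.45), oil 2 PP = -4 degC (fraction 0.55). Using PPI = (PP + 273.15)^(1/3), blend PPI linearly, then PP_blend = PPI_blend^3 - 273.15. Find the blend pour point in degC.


PPI_1 = (-31 + 273.15)^(1/3) = 6.232967
PPI_2 = (-4 + 273.15)^(1/3) = 6.456514
PPI_blend = 0.45 * 6.232967 + 0.55 * 6.456514 = 6.355918
PP_blend = 6.355918^3 - 273.15 = 256.7644 - 273.15 = -16.39

-16.39 degC


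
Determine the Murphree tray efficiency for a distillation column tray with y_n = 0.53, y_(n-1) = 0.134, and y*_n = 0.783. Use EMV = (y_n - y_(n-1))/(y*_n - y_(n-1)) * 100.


Murphree vapor efficiency: EMV = (y_n - y_(n-1)) / (y*_n - y_(n-1)) * 100
EMV = (0.53 - 0.134) / (0.783 - 0.134) * 100 = 0.396 / 0.649 * 100 = 61.02

61.02 %


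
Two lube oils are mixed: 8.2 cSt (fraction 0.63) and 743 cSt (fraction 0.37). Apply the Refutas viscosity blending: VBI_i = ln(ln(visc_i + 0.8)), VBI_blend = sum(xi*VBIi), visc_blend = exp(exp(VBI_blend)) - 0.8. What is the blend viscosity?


Refutas method: VBN_i = 14.534*ln(ln(visc_i + 0.8)) + 10.975, blended linearly by mass fraction; since VBN is linear in VBI_i = ln(ln(visc_i + 0.8)) and the fractions sum to 1, blend VBI directly: visc = exp(exp(VBI_blend)) - 0.8
VBI_1 = ln(ln(8.2 + 0.8)) = 0.787195
VBI_2 = ln(ln(743 + 0.8)) = 1.88885
VBI_blend = 0.63 * 0.787195 + 0.37 * 1.88885 = 1.19481
visc_blend = exp(exp(1.19481)) - 0.8 = 26.39

26.39 cSt


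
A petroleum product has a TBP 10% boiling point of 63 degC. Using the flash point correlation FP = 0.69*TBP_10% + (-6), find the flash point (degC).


FP = 0.69 * 63 + (-6) = 37.47

37.47 degC


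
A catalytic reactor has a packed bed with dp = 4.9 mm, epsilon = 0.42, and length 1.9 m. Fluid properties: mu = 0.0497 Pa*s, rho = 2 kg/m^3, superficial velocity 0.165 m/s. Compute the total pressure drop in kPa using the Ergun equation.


dp = 4.9 mm = 0.0049 m
Viscous term = 150*0.0497*0.165*(1-0.42)^2 / (0.0049^2*0.42^3) = 232620
Inertial term = 1.75*2*0.165^2*(1-0.42) / (0.0049*0.42^3) = 152.237
dP/L = 232620 + 152.237 = 232772 Pa/m
dP = 232772 * 1.9 / 1000 = 442.3 kPa

442.3 kPa


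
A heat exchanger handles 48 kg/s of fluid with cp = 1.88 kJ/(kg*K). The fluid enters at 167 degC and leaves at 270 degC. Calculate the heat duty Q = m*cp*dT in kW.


Q = m_dot * cp * delta_T
delta_T = 270 - 167 = 103 K
Q = 48 * 1.88 * 103
= 90.24 * 103
= 9294.72 kW

9294.72 kW


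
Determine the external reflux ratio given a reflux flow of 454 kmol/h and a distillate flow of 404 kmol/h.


Reflux ratio definition: R = L / D (liquid returned / distillate withdrawn)
L = 454 kmol/h, D = 404 kmol/h
R = 454 / 404 = 1.124

1.124


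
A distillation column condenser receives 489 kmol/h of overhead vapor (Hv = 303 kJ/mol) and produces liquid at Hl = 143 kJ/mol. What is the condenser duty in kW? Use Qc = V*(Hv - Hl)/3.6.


Qc = 489 * (303 - 143) / 3.6 = 489 * 160 / 3.6 = 21730

21730 kW


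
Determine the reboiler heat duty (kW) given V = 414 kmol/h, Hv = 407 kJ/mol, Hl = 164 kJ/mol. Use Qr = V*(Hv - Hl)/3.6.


Qr = 414 * (407 - 164) / 3.6 = 414 * 243 / 3.6 = 27940

27940 kW


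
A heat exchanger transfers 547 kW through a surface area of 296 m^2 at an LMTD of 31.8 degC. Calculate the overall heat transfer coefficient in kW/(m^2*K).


From Q = U*A*LMTD, U = Q / (A * LMTD)
U = 547 / (296 * 31.8) = 547 / 9412.8 = 0.05811

0.05811 kW/(m^2*K)


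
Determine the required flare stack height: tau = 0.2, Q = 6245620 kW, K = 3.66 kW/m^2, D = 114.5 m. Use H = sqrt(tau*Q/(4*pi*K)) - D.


tau*Q/(4*pi*K) = 0.2 * 6245620 / (4 * pi * 3.66) = 27159.1
sqrt(27159.1) = 164.8
H = 164.8 - 114.5 = 50.30

50.30 m


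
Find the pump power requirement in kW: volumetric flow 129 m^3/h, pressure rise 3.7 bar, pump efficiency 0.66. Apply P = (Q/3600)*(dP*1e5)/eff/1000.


Q = 129 / 3600 = 0.0358333 m^3/s
P = 0.0358333 * (3.7 * 1e5) / 0.66 / 1000 = 20.09

20.09 kW


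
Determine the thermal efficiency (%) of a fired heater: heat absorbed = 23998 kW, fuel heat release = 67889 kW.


Furnace efficiency = Q_absorbed / Q_fuel * 100
= 23998 / 67889 * 100 = 35.35

35.35 %


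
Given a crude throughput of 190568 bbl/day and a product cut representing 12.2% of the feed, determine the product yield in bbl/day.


Crude throughput = 190568 bbl/day
Fraction yield = 12.2%
yield = throughput * fraction / 100
yield = 190568 * 12.2 / 100 = 23249.296

23249.296 bbl/day


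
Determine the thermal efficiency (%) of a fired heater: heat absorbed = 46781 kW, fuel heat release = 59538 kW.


Furnace efficiency = Q_absorbed / Q_fuel * 100
= 46781 / 59538 * 100 = 78.57

78.57 %


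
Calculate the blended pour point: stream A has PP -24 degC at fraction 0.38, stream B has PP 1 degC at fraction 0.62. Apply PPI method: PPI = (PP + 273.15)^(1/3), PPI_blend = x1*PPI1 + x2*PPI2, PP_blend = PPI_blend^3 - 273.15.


PPI_1 = (-24 + 273.15)^(1/3) = 6.292458
PPI_2 = (1 + 273.15)^(1/3) = 6.49625
PPI_blend = 0.38 * 6.292458 + 0.62 * 6.49625 = 6.418809
PP_blend = 6.418809^3 - 273.15 = 264.462 - 273.15 = -8.69

-8.69 degC


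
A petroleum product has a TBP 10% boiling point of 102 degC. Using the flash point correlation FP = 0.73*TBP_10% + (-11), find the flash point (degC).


FP = 0.73 * 102 + (-11) = 63.46

63.46 degC


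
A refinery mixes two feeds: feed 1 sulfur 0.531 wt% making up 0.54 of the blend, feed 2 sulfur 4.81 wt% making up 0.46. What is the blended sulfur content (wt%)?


Linear sulfur blending: S_blend = x1*S1 + x2*S2
Contribution 1: 0.54 * 0.531 = 0.28674 wt%
Contribution 2: 0.46 * 4.81 = 2.2126 wt%
S_blend = 0.28674 + 2.2126 = 2.49934

2.49934 wt%


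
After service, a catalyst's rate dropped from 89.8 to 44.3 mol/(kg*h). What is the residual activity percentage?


Activity (%) = (rate_used / rate_fresh) * 100
rate_used = 44.3, rate_fresh = 89.8
= (44.3 / 89.8) * 100
= 0.4933 * 100 = 49.33

49.33 %


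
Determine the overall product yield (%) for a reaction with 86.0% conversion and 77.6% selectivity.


Overall yield = conversion (%) * selectivity (%) / 100
Conversion = 86.0%, Selectivity = 77.6%
Y = 86.0 * 77.6 / 100
= 66.736 %

66.736 %


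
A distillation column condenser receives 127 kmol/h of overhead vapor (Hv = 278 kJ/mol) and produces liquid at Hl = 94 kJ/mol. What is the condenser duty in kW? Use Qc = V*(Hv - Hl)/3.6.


Qc = 127 * (278 - 94) / 3.6 = 127 * 184 / 3.6 = 6491

6491 kW


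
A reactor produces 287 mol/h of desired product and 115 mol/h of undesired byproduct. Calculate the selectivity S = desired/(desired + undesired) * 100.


Selectivity = desired / (desired + undesired) * 100
Total products = 287 + 115 = 402 mol/h
S = 287 / 402 * 100
= 0.7139 * 100
= 71.39 %

71.39 %


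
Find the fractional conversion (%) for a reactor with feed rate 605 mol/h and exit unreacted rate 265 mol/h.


X = (F_in - F_out) / F_in * 100
Moles reacted = 605 - 265 = 340
X = 340 / 605 * 100
= 0.5620 * 100
= 56.20 %

56.20 %


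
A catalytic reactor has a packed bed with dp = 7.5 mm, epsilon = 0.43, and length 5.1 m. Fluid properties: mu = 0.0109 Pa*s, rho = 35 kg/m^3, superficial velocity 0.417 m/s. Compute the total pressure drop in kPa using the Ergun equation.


dp = 7.5 mm = 0.0075 m
Viscous term = 150*0.0109*0.417*(1-0.43)^2 / (0.0075^2*0.43^3) = 49530.8
Inertial term = 1.75*35*0.417^2*(1-0.43) / (0.0075*0.43^3) = 10180.9
dP/L = 49530.8 + 10180.9 = 59711.7 Pa/m
dP = 59711.7 * 5.1 / 1000 = 304.5 kPa

304.5 kPa


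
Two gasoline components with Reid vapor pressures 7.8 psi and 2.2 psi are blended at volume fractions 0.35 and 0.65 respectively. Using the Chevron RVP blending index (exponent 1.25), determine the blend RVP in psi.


Chevron index: RVP_blend = (sum xi*RVPi^1.25)^(1/1.25)
RVP^1.25 terms: 0.35 * 7.8^1.25 + 0.65 * 2.2^1.25 = 6.3039
RVP_blend = 6.3039^(1/1.25) = 4.362

4.362 psi
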